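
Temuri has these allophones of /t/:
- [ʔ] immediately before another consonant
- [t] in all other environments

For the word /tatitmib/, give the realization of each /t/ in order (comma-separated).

[t], [t], [ʔ]

Occurrence 1 (position 1): no conditioning environment matches → elsewhere allophone [t].
Occurrence 2 (position 3): no conditioning environment matches → elsewhere allophone [t].
Occurrence 3 (position 5): immediately before another consonant → [ʔ].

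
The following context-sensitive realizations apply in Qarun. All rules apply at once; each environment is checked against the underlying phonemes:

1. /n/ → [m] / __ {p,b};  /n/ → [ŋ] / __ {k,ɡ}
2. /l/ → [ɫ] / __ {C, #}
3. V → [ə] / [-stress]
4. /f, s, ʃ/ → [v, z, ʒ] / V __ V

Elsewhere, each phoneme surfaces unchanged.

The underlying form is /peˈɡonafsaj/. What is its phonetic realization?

[pəˈɡonəfsəj]

/p/ (word-initial) is unaffected → [p].
/e/ meets the environment for rule 3 (in an unstressed syllable) → [ə].
/ɡ/ stays [ɡ].
/o/ (between /ɡ/ and /n/) fails the environment for rule 3, so it stays [o].
/n/ (between /o/ and /a/) fails the environment for rule 1, so it stays [n].
/a/ meets the environment for rule 3 (in an unstressed syllable) → [ə].
/f/ (between /a/ and /s/) is in the target of rule 4 but the environment (between two vowels) is not met → [f].
/s/ (between /f/ and /a/): rule 4 targets it, but not between two vowels → unchanged [s].
Rule 3 applies to /a/ (between /s/ and /j/: in an unstressed syllable) → [ə].
/j/ — not in any rule's target class → [j].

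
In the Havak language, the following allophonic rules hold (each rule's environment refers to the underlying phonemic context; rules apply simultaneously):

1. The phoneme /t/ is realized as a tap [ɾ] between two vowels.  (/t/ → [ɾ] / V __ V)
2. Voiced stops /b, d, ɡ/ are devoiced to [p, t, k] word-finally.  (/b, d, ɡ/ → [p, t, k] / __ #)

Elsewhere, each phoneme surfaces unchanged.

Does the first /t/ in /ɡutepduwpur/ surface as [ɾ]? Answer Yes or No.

/t/ — between /u/ and /e/, between two vowels — surfaces as [ɾ] (rule 1).
The actual realization is [ɾ], which matches [ɾ].

Yes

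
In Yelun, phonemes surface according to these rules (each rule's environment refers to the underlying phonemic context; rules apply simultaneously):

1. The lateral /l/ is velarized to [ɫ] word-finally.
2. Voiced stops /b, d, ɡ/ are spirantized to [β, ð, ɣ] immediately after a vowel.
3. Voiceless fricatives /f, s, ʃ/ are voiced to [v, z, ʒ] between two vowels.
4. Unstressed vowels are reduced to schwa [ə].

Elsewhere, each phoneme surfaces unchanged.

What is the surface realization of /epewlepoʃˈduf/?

[əpəwləpəʃˈduf]

Rule 4 applies to /e/ (word-initial: in an unstressed syllable) → [ə].
/p/ (between /e/ and /e/) is unaffected → [p].
/e/ meets the environment for rule 4 (in an unstressed syllable) → [ə].
/w/ (between /e/ and /l/): no rule targets it → [w].
/l/ (between /w/ and /e/): rule 1 targets it, but not word-finally → unchanged [l].
Rule 4 applies to /e/ (between /l/ and /p/: in an unstressed syllable) → [ə].
/p/ stays [p].
Rule 4 applies to /o/ (between /p/ and /ʃ/: in an unstressed syllable) → [ə].
/ʃ/ — between /o/ and /d/; rule 3 does not apply here → [ʃ].
/d/ — between /ʃ/ and /u/; rule 2 does not apply here → [d].
/u/ (between /d/ and /f/) fails the environment for rule 4, so it stays [u].
/f/ (word-final) fails the environment for rule 3, so it stays [f].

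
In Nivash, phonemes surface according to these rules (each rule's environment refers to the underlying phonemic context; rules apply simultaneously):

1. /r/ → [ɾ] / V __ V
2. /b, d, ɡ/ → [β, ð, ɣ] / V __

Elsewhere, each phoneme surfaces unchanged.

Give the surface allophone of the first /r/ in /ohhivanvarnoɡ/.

[r]

/r/ (between /a/ and /n/): rule 1 targets it, but not between two vowels → unchanged [r].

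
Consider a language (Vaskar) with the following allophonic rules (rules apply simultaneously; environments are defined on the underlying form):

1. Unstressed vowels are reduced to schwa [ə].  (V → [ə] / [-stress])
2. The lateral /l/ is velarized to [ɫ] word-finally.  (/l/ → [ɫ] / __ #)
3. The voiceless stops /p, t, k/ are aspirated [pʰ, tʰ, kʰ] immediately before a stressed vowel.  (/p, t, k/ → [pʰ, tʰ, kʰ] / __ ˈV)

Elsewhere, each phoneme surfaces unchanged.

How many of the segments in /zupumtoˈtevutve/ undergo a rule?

6

Segments that undergo a rule: /u/ → [ə] (rule 1); /u/ → [ə] (rule 1); /o/ → [ə] (rule 1); /t/ → [tʰ] (rule 3); /u/ → [ə] (rule 1); /e/ → [ə] (rule 1).
All other segments surface unchanged.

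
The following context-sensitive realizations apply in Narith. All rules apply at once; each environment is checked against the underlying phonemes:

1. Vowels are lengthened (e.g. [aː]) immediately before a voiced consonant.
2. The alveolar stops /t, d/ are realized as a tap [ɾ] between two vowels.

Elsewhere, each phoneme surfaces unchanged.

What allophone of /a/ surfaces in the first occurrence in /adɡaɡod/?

/a/ (word-initial): before a voiced consonant, so rule 1 applies → [aː].

[aː]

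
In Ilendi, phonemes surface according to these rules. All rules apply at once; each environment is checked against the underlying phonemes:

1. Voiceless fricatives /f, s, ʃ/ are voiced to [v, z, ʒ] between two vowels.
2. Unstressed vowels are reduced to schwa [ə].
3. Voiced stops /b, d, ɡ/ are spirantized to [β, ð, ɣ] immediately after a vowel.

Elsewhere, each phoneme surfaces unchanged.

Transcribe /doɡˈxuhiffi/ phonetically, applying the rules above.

/d/ — word-initial; rule 3 does not apply here → [d].
/o/ (between /d/ and /ɡ/): in an unstressed syllable, so rule 2 applies → [ə].
/ɡ/ (between /o/ and /x/): immediately after a vowel, so rule 3 applies → [ɣ].
/x/ (between /ɡ/ and /u/) is unaffected → [x].
/u/ — between /x/ and /h/; rule 2 does not apply here → [u].
/h/ stays [h].
Rule 2 applies to /i/ (between /h/ and /f/: in an unstressed syllable) → [ə].
/f/ — between /i/ and /f/; rule 1 does not apply here → [f].
/f/ (between /f/ and /i/) is in the target of rule 1 but the environment (between two vowels) is not met → [f].
/i/ — word-final, in an unstressed syllable — surfaces as [ə] (rule 2).

[dəɣˈxuhəffə]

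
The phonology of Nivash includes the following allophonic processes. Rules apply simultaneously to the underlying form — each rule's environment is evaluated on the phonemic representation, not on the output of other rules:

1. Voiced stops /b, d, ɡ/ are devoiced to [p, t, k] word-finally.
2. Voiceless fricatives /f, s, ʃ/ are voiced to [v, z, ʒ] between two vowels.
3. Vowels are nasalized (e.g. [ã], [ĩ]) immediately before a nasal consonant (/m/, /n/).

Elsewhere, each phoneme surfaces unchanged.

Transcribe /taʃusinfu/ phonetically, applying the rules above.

[taʒuzĩnfu]

/t/ (word-initial) is unaffected → [t].
/a/ (between /t/ and /ʃ/) is in the target of rule 3 but the environment (before a nasal consonant) is not met → [a].
/ʃ/ — between /a/ and /u/, between two vowels — surfaces as [ʒ] (rule 2).
/u/ — between /ʃ/ and /s/; rule 3 does not apply here → [u].
/s/ — between /u/ and /i/, between two vowels — surfaces as [z] (rule 2).
/i/ (between /s/ and /n/) occurs before a nasal consonant → [ĩ] by rule 3.
/n/ — not in any rule's target class → [n].
/f/ (between /n/ and /u/) is in the target of rule 2 but the environment (between two vowels) is not met → [f].
/u/ (word-final) is in the target of rule 3 but the environment (before a nasal consonant) is not met → [u].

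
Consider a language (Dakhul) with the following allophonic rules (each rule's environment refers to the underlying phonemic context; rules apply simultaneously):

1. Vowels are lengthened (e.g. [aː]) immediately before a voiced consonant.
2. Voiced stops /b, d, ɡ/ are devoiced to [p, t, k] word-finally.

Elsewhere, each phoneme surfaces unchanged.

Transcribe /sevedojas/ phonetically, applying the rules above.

/s/ — not in any rule's target class → [s].
/e/ — between /s/ and /v/, before a voiced consonant — surfaces as [eː] (rule 1).
/v/ (between /e/ and /e/) is unaffected → [v].
/e/ meets the environment for rule 1 (before a voiced consonant) → [eː].
/d/ — between /e/ and /o/; rule 2 does not apply here → [d].
/o/ — between /d/ and /j/, before a voiced consonant — surfaces as [oː] (rule 1).
/j/ — not in any rule's target class → [j].
/a/ (between /j/ and /s/): rule 1 targets it, but not before a voiced consonant → unchanged [a].
/s/ (word-final) is unaffected → [s].

[seːveːdoːjas]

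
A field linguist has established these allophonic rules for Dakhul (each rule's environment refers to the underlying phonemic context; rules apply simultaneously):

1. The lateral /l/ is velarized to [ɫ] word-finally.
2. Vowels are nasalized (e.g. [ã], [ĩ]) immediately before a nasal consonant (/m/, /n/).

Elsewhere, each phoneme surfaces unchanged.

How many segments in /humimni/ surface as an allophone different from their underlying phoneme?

Segments that undergo a rule: /u/ → [ũ] (rule 2); /i/ → [ĩ] (rule 2).
All other segments surface unchanged.

2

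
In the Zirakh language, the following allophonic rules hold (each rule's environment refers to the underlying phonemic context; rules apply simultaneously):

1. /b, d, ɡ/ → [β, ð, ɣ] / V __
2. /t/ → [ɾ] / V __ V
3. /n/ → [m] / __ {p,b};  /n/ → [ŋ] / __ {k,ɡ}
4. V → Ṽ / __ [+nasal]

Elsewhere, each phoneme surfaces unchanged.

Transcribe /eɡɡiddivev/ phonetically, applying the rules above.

[eɣɡiðdivev]

/e/ (word-initial) is in the target of rule 4 but the environment (before a nasal consonant) is not met → [e].
/ɡ/ (between /e/ and /ɡ/): immediately after a vowel, so rule 1 applies → [ɣ].
/ɡ/ (between /ɡ/ and /i/) is in the target of rule 1 but the environment (immediately after a vowel) is not met → [ɡ].
/i/ — between /ɡ/ and /d/; rule 4 does not apply here → [i].
/d/ — between /i/ and /d/, immediately after a vowel — surfaces as [ð] (rule 1).
/d/ (between /d/ and /i/): rule 1 targets it, but not immediately after a vowel → unchanged [d].
/i/ (between /d/ and /v/) fails the environment for rule 4, so it stays [i].
/v/ (between /i/ and /e/): no rule targets it → [v].
/e/ — between /v/ and /v/; rule 4 does not apply here → [e].
/v/ (word-final): no rule targets it → [v].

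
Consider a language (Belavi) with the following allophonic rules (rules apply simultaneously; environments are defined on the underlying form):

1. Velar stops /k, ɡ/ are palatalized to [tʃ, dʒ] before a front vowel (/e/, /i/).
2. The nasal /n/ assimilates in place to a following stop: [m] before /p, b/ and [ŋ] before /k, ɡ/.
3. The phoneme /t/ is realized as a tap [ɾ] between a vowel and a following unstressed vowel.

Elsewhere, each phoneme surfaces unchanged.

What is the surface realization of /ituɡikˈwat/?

[iɾudʒikˈwat]

/t/ (between /i/ and /u/): between a vowel and a following unstressed vowel, so rule 3 applies → [ɾ].
/ɡ/ meets the environment for rule 1 (before a front vowel) → [dʒ].
/k/ — between /i/ and /w/; rule 1 does not apply here → [k].
/t/ (word-final): rule 3 targets it, but not between a vowel and a following unstressed vowel → unchanged [t].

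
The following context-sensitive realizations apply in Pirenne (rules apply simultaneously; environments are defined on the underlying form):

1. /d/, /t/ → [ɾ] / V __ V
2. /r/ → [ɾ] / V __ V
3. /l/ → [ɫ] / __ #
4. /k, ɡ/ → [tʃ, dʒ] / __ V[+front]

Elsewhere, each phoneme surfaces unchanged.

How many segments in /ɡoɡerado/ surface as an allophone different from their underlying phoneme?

3

Segments that undergo a rule: /ɡ/ → [dʒ] (rule 4); /r/ → [ɾ] (rule 2); /d/ → [ɾ] (rule 1).
All other segments surface unchanged.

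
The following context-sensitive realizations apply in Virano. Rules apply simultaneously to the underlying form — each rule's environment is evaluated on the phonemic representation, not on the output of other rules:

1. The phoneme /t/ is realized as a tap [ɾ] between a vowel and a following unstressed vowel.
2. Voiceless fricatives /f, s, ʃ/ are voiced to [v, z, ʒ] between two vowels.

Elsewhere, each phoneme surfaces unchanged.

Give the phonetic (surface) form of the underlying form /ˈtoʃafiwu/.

[ˈtoʒaviwu]

/t/ — word-initial; rule 1 does not apply here → [t].
/o/ — not in any rule's target class → [o].
/ʃ/ — between /o/ and /a/, between two vowels — surfaces as [ʒ] (rule 2).
/a/ (between /ʃ/ and /f/): no rule targets it → [a].
/f/ (between /a/ and /i/): between two vowels, so rule 2 applies → [v].
/i/ — not in any rule's target class → [i].
/w/ — not in any rule's target class → [w].
/u/ — not in any rule's target class → [u].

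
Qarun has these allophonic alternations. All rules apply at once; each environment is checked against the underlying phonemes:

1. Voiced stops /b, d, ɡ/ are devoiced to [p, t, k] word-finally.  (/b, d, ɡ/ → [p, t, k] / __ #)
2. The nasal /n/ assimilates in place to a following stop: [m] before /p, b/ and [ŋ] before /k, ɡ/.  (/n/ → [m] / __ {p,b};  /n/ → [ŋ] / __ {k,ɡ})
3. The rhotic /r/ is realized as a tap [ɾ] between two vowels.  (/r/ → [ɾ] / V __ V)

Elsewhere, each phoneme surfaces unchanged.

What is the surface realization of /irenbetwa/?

/i/ (word-initial) is unaffected → [i].
/r/ meets the environment for rule 3 (between two vowels) → [ɾ].
/e/ — not in any rule's target class → [e].
/n/ — between /e/ and /b/, before a labial or velar stop — surfaces as [m] (rule 2).
/b/ (between /n/ and /e/): rule 1 targets it, but not word-finally → unchanged [b].
/e/ stays [e].
/t/ (between /e/ and /w/) is unaffected → [t].
/w/ — not in any rule's target class → [w].
/a/ (word-final) is unaffected → [a].

[iɾembetwa]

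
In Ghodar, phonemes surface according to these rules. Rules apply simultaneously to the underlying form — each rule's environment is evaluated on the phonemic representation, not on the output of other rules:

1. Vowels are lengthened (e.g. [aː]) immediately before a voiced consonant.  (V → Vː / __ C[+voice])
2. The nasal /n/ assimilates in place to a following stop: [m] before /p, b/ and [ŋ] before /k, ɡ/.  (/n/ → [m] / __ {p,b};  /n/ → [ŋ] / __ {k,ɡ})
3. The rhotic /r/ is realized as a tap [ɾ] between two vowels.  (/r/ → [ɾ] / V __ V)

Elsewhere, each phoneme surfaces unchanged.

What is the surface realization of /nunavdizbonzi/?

/n/ — word-initial; rule 2 does not apply here → [n].
/u/ (between /n/ and /n/) occurs before a voiced consonant → [uː] by rule 1.
/n/ (between /u/ and /a/) fails the environment for rule 2, so it stays [n].
/a/ meets the environment for rule 1 (before a voiced consonant) → [aː].
/i/ (between /d/ and /z/) occurs before a voiced consonant → [iː] by rule 1.
/o/ — between /b/ and /n/, before a voiced consonant — surfaces as [oː] (rule 1).
/n/ (between /o/ and /z/) fails the environment for rule 2, so it stays [n].
/i/ (word-final): rule 1 targets it, but not before a voiced consonant → unchanged [i].

[nuːnaːvdiːzboːnzi]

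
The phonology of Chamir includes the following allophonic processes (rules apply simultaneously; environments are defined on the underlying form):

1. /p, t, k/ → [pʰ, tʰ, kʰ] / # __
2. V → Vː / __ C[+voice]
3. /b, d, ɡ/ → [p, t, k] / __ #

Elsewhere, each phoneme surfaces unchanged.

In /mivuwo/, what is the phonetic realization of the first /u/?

/u/ (between /v/ and /w/): before a voiced consonant, so rule 2 applies → [uː].

[uː]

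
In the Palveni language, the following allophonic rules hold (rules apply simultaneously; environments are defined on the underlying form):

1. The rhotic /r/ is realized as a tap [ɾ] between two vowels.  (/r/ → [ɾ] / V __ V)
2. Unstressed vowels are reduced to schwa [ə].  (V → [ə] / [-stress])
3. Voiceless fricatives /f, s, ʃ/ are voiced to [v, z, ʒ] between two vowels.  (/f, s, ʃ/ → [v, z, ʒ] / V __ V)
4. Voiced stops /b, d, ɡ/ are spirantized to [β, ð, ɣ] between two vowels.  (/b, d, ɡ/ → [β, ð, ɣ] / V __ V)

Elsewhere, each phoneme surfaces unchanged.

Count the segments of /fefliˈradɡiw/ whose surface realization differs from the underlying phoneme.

4

Segments that undergo a rule: /e/ → [ə] (rule 2); /i/ → [ə] (rule 2); /r/ → [ɾ] (rule 1); /i/ → [ə] (rule 2).
All other segments surface unchanged.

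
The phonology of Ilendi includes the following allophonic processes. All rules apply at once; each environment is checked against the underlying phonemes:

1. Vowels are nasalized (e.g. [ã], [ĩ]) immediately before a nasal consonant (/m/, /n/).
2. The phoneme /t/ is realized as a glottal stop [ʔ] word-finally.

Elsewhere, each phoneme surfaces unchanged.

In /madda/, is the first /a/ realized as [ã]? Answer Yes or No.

No

/a/ (between /m/ and /d/) fails the environment for rule 1, so it stays [a].
The actual realization is [a], not [ã].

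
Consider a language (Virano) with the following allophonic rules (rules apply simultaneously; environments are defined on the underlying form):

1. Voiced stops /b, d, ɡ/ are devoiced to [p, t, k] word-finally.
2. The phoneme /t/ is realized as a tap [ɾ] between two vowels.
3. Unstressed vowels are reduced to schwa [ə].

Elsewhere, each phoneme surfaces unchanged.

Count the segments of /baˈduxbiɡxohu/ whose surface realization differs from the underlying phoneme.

4

Segments that undergo a rule: /a/ → [ə] (rule 3); /i/ → [ə] (rule 3); /o/ → [ə] (rule 3); /u/ → [ə] (rule 3).
All other segments surface unchanged.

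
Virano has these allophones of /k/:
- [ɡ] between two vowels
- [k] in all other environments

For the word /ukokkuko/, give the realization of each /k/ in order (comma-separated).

[ɡ], [k], [k], [ɡ]

Occurrence 1 (position 2): between two vowels → [ɡ].
Occurrence 2 (position 4): no conditioning environment matches → elsewhere allophone [k].
Occurrence 3 (position 5): no conditioning environment matches → elsewhere allophone [k].
Occurrence 4 (position 7): between two vowels → [ɡ].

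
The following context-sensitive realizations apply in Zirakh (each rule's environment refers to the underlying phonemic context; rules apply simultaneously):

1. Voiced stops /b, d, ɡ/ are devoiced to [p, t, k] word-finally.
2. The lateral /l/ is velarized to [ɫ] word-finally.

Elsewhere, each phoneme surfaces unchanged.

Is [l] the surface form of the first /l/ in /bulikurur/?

/l/ (between /u/ and /i/) fails the environment for rule 2, so it stays [l].
The actual realization is [l], which matches [l].

Yes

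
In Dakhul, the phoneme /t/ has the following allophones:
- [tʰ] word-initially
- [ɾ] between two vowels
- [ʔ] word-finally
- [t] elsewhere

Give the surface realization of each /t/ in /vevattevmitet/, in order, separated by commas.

Occurrence 1 (position 5): no conditioning environment matches → elsewhere allophone [t].
Occurrence 2 (position 6): no conditioning environment matches → elsewhere allophone [t].
Occurrence 3 (position 11): between two vowels → [ɾ].
Occurrence 4 (position 13): word-finally → [ʔ].

[t], [t], [ɾ], [ʔ]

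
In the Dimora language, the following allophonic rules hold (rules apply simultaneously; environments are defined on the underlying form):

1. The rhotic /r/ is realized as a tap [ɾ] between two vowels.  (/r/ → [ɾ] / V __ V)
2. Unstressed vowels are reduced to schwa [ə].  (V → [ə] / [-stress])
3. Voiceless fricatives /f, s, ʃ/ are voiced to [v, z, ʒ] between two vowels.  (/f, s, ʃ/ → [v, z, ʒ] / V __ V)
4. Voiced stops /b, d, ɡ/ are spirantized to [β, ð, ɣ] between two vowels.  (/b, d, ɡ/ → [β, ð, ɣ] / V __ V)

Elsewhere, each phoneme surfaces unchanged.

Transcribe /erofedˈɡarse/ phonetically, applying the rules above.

/e/ (word-initial) occurs in an unstressed syllable → [ə] by rule 2.
/r/ (between /e/ and /o/): between two vowels, so rule 1 applies → [ɾ].
/o/ — between /r/ and /f/, in an unstressed syllable — surfaces as [ə] (rule 2).
/f/ — between /o/ and /e/, between two vowels — surfaces as [v] (rule 3).
/e/ (between /f/ and /d/): in an unstressed syllable, so rule 2 applies → [ə].
/d/ — between /e/ and /ɡ/; rule 4 does not apply here → [d].
/ɡ/ (between /d/ and /a/) is in the target of rule 4 but the environment (between two vowels) is not met → [ɡ].
/a/ (between /ɡ/ and /r/): rule 2 targets it, but not in an unstressed syllable → unchanged [a].
/r/ (between /a/ and /s/): rule 1 targets it, but not between two vowels → unchanged [r].
/s/ — between /r/ and /e/; rule 3 does not apply here → [s].
/e/ — word-final, in an unstressed syllable — surfaces as [ə] (rule 2).

[əɾəvədˈɡarsə]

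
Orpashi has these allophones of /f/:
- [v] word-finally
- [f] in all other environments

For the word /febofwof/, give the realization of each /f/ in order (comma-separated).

Occurrence 1 (position 1): no conditioning environment matches → elsewhere allophone [f].
Occurrence 2 (position 5): no conditioning environment matches → elsewhere allophone [f].
Occurrence 3 (position 8): word-finally → [v].

[f], [f], [v]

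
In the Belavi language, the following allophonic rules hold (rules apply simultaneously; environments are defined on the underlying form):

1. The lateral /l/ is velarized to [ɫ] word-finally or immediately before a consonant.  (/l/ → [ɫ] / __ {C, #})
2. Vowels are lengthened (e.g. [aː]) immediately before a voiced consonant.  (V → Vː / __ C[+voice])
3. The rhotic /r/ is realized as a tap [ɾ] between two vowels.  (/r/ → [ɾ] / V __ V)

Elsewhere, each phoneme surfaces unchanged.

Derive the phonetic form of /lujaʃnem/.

[luːjaʃneːm]

/l/ (word-initial) fails the environment for rule 1, so it stays [l].
/u/ (between /l/ and /j/) occurs before a voiced consonant → [uː] by rule 2.
/j/ (between /u/ and /a/): no rule targets it → [j].
/a/ (between /j/ and /ʃ/) fails the environment for rule 2, so it stays [a].
/ʃ/ (between /a/ and /n/) is unaffected → [ʃ].
/n/ (between /ʃ/ and /e/) is unaffected → [n].
/e/ meets the environment for rule 2 (before a voiced consonant) → [eː].
/m/ — not in any rule's target class → [m].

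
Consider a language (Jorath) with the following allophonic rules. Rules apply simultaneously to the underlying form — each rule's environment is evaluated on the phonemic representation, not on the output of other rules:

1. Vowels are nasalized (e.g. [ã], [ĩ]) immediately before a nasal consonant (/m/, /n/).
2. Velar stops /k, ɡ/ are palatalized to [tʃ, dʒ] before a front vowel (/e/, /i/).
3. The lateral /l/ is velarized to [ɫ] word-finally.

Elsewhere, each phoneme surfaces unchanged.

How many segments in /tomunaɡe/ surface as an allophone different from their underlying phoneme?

Segments that undergo a rule: /o/ → [õ] (rule 1); /u/ → [ũ] (rule 1); /ɡ/ → [dʒ] (rule 2).
All other segments surface unchanged.

3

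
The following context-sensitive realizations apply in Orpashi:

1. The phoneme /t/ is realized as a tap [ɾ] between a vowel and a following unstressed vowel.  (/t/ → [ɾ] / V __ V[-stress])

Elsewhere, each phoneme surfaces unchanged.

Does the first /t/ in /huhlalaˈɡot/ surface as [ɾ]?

No

/t/ — word-final; rule 1 does not apply here → [t].
The actual realization is [t], not [ɾ].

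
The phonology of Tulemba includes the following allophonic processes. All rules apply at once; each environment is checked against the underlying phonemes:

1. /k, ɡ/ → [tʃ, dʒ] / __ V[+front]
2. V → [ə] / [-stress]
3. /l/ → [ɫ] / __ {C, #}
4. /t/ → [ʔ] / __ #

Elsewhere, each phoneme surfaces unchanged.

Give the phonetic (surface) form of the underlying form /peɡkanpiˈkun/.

[pəɡkənpəˈkun]

/p/ (word-initial): no rule targets it → [p].
/e/ — between /p/ and /ɡ/, in an unstressed syllable — surfaces as [ə] (rule 2).
/ɡ/ (between /e/ and /k/) fails the environment for rule 1, so it stays [ɡ].
/k/ (between /ɡ/ and /a/): rule 1 targets it, but not before a front vowel → unchanged [k].
/a/ meets the environment for rule 2 (in an unstressed syllable) → [ə].
/n/ (between /a/ and /p/): no rule targets it → [n].
/p/ stays [p].
/i/ — between /p/ and /k/, in an unstressed syllable — surfaces as [ə] (rule 2).
/k/ (between /i/ and /u/) is in the target of rule 1 but the environment (before a front vowel) is not met → [k].
/u/ — between /k/ and /n/; rule 2 does not apply here → [u].
/n/ (word-final): no rule targets it → [n].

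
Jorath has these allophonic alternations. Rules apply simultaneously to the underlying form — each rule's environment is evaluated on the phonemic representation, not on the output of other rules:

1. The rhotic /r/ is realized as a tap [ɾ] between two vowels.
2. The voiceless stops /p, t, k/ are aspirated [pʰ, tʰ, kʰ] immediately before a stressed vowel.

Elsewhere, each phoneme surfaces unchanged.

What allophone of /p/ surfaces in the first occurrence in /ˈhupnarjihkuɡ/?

/p/ (between /u/ and /n/) is in the target of rule 2 but the environment (immediately before a stressed vowel) is not met → [p].

[p]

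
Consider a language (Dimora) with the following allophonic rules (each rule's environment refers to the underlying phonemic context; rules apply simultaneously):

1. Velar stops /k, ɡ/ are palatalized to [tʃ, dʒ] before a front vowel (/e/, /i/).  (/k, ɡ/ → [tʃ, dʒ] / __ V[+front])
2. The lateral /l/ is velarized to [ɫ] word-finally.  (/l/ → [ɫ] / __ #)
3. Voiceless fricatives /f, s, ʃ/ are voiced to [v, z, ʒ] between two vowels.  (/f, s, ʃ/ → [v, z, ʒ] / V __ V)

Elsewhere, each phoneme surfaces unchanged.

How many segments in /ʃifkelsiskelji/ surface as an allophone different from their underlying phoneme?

2

Segments that undergo a rule: /k/ → [tʃ] (rule 1); /k/ → [tʃ] (rule 1).
All other segments surface unchanged.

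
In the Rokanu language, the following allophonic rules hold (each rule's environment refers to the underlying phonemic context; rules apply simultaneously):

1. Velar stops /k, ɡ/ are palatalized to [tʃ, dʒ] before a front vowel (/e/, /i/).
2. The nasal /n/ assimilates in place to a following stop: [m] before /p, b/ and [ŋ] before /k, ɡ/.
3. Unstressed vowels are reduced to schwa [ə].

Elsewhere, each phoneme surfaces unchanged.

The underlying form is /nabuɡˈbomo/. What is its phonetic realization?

/n/ — word-initial; rule 2 does not apply here → [n].
Rule 3 applies to /a/ (between /n/ and /b/: in an unstressed syllable) → [ə].
/b/ (between /a/ and /u/): no rule targets it → [b].
/u/ (between /b/ and /ɡ/) occurs in an unstressed syllable → [ə] by rule 3.
/ɡ/ — between /u/ and /b/; rule 1 does not apply here → [ɡ].
/b/ stays [b].
/o/ — between /b/ and /m/; rule 3 does not apply here → [o].
/m/ — not in any rule's target class → [m].
/o/ — word-final, in an unstressed syllable — surfaces as [ə] (rule 3).

[nəbəɡˈbomə]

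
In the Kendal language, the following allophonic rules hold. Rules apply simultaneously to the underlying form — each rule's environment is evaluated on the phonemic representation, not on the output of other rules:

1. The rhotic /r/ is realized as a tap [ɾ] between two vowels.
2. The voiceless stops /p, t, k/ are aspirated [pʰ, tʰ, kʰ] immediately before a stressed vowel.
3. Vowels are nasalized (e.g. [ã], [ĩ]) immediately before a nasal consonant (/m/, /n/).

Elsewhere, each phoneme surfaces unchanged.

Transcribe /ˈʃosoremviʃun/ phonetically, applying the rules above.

[ˈʃosoɾẽmviʃũn]

/o/ (between /ʃ/ and /s/) is in the target of rule 3 but the environment (before a nasal consonant) is not met → [o].
/o/ (between /s/ and /r/) is in the target of rule 3 but the environment (before a nasal consonant) is not met → [o].
/r/ (between /o/ and /e/) occurs between two vowels → [ɾ] by rule 1.
/e/ (between /r/ and /m/) occurs before a nasal consonant → [ẽ] by rule 3.
/i/ — between /v/ and /ʃ/; rule 3 does not apply here → [i].
/u/ (between /ʃ/ and /n/) occurs before a nasal consonant → [ũ] by rule 3.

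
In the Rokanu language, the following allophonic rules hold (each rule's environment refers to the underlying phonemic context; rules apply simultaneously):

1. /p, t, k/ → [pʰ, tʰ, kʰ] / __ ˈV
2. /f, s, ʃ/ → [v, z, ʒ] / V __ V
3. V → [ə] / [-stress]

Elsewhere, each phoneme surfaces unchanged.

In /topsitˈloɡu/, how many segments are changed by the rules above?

Segments that undergo a rule: /o/ → [ə] (rule 3); /i/ → [ə] (rule 3); /u/ → [ə] (rule 3).
All other segments surface unchanged.

3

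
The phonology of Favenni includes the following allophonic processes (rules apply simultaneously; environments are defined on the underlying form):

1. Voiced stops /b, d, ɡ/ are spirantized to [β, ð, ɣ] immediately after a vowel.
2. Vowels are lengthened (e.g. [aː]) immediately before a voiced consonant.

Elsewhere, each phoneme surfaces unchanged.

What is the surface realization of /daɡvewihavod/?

/d/ (word-initial) is in the target of rule 1 but the environment (immediately after a vowel) is not met → [d].
/a/ meets the environment for rule 2 (before a voiced consonant) → [aː].
/ɡ/ — between /a/ and /v/, immediately after a vowel — surfaces as [ɣ] (rule 1).
/v/ (between /ɡ/ and /e/): no rule targets it → [v].
/e/ (between /v/ and /w/): before a voiced consonant, so rule 2 applies → [eː].
/w/ stays [w].
/i/ (between /w/ and /h/) fails the environment for rule 2, so it stays [i].
/h/ — not in any rule's target class → [h].
/a/ (between /h/ and /v/) occurs before a voiced consonant → [aː] by rule 2.
/v/ (between /a/ and /o/) is unaffected → [v].
/o/ meets the environment for rule 2 (before a voiced consonant) → [oː].
/d/ — word-final, immediately after a vowel — surfaces as [ð] (rule 1).

[daːɣveːwihaːvoːð]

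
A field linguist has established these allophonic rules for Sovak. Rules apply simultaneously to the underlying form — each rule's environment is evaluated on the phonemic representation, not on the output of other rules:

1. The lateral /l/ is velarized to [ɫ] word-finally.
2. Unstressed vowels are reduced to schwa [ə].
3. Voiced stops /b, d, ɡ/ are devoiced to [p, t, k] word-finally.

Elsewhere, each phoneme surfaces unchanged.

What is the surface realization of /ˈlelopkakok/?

/l/ (word-initial): rule 1 targets it, but not word-finally → unchanged [l].
/e/ (between /l/ and /l/) fails the environment for rule 2, so it stays [e].
/l/ — between /e/ and /o/; rule 1 does not apply here → [l].
/o/ — between /l/ and /p/, in an unstressed syllable — surfaces as [ə] (rule 2).
/a/ meets the environment for rule 2 (in an unstressed syllable) → [ə].
/o/ — between /k/ and /k/, in an unstressed syllable — surfaces as [ə] (rule 2).

[ˈleləpkəkək]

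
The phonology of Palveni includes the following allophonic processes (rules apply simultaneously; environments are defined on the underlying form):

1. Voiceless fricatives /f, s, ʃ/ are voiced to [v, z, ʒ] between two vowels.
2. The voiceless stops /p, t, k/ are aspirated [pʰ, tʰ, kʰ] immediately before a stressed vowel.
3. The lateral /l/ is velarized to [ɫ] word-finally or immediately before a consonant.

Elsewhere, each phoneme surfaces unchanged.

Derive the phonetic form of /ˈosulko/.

/o/ (word-initial) is unaffected → [o].
Rule 1 applies to /s/ (between /o/ and /u/: between two vowels) → [z].
/u/ (between /s/ and /l/) is unaffected → [u].
/l/ meets the environment for rule 3 (word-finally or immediately before a consonant) → [ɫ].
/k/ (between /l/ and /o/) fails the environment for rule 2, so it stays [k].
/o/ stays [o].

[ˈozuɫko]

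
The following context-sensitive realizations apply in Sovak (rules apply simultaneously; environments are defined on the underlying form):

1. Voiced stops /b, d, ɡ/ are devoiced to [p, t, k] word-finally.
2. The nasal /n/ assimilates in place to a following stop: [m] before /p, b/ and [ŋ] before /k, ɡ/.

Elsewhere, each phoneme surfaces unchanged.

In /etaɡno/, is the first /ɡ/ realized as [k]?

/ɡ/ (between /a/ and /n/) fails the environment for rule 1, so it stays [ɡ].
The actual realization is [ɡ], not [k].

No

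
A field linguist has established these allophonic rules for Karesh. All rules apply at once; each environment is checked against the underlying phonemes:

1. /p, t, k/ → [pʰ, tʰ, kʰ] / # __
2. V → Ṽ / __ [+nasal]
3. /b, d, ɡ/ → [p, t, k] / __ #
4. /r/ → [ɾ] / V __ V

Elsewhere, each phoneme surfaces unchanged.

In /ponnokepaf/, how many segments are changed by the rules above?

Segments that undergo a rule: /p/ → [pʰ] (rule 1); /o/ → [õ] (rule 2).
All other segments surface unchanged.

2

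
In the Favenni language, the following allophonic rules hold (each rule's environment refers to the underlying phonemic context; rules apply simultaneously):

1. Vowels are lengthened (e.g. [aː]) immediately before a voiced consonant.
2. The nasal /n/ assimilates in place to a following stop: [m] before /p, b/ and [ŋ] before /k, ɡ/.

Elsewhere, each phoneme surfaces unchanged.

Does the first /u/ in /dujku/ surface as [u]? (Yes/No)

/u/ meets the environment for rule 1 (before a voiced consonant) → [uː].
The actual realization is [uː], not [u].

No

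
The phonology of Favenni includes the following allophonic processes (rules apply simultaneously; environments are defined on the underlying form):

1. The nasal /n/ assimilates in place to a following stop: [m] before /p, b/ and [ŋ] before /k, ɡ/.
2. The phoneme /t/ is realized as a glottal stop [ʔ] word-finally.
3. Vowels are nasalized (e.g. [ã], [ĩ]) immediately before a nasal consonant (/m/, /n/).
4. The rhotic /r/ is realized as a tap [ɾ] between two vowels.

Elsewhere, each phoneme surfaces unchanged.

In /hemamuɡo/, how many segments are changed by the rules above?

2

Segments that undergo a rule: /e/ → [ẽ] (rule 3); /a/ → [ã] (rule 3).
All other segments surface unchanged.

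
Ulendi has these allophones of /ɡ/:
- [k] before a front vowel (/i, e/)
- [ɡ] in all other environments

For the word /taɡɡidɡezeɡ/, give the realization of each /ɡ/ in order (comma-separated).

Occurrence 1 (position 3): no conditioning environment matches → elsewhere allophone [ɡ].
Occurrence 2 (position 4): before a front vowel (/i, e/) → [k].
Occurrence 3 (position 7): before a front vowel (/i, e/) → [k].
Occurrence 4 (position 11): no conditioning environment matches → elsewhere allophone [ɡ].

[ɡ], [k], [k], [ɡ]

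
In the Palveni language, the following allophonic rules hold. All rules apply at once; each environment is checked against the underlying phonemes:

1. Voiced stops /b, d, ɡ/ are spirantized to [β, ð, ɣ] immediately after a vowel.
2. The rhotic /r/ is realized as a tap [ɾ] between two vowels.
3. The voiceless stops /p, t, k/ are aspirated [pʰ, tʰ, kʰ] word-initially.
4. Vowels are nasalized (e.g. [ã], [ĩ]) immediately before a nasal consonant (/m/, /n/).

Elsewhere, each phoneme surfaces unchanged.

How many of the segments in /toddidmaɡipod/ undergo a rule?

5

Segments that undergo a rule: /t/ → [tʰ] (rule 3); /d/ → [ð] (rule 1); /d/ → [ð] (rule 1); /ɡ/ → [ɣ] (rule 1); /d/ → [ð] (rule 1).
All other segments surface unchanged.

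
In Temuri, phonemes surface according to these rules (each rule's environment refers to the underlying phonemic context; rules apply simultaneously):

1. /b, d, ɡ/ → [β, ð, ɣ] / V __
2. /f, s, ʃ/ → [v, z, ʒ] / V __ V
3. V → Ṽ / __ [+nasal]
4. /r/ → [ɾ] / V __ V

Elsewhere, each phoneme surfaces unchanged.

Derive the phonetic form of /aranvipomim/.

[aɾãnvipõmĩm]

/a/ — word-initial; rule 3 does not apply here → [a].
/r/ (between /a/ and /a/): between two vowels, so rule 4 applies → [ɾ].
/a/ meets the environment for rule 3 (before a nasal consonant) → [ã].
/n/ (between /a/ and /v/): no rule targets it → [n].
/v/ (between /n/ and /i/): no rule targets it → [v].
/i/ (between /v/ and /p/) fails the environment for rule 3, so it stays [i].
/p/ — not in any rule's target class → [p].
/o/ (between /p/ and /m/): before a nasal consonant, so rule 3 applies → [õ].
/m/ stays [m].
/i/ meets the environment for rule 3 (before a nasal consonant) → [ĩ].
/m/ stays [m].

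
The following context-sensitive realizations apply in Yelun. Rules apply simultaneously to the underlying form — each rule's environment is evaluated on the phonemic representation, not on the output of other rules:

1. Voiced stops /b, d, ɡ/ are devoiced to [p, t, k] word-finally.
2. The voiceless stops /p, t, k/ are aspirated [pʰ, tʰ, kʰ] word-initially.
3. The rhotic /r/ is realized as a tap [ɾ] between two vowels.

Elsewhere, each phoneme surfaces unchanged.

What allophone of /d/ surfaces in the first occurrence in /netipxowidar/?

[d]

/d/ — between /i/ and /a/; rule 1 does not apply here → [d].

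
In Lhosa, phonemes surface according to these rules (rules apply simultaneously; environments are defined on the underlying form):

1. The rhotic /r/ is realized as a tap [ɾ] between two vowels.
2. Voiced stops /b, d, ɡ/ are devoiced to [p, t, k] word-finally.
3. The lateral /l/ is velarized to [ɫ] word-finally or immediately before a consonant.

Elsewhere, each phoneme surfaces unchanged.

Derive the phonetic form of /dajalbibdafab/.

[dajaɫbibdafap]

/d/ (word-initial) fails the environment for rule 2, so it stays [d].
/a/ (between /d/ and /j/) is unaffected → [a].
/j/ (between /a/ and /a/) is unaffected → [j].
/a/ stays [a].
/l/ — between /a/ and /b/, word-finally or immediately before a consonant — surfaces as [ɫ] (rule 3).
/b/ (between /l/ and /i/): rule 2 targets it, but not word-finally → unchanged [b].
/i/ — not in any rule's target class → [i].
/b/ (between /i/ and /d/) is in the target of rule 2 but the environment (word-finally) is not met → [b].
/d/ (between /b/ and /a/): rule 2 targets it, but not word-finally → unchanged [d].
/a/ (between /d/ and /f/) is unaffected → [a].
/f/ (between /a/ and /a/): no rule targets it → [f].
/a/ (between /f/ and /b/): no rule targets it → [a].
Rule 2 applies to /b/ (word-final: word-finally) → [p].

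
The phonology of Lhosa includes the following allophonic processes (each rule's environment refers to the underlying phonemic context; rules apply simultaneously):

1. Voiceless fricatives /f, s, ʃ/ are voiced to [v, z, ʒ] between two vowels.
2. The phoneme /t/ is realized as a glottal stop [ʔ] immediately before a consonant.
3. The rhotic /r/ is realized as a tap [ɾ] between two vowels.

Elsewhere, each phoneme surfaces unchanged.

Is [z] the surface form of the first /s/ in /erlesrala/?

No

/s/ — between /e/ and /r/; rule 1 does not apply here → [s].
The actual realization is [s], not [z].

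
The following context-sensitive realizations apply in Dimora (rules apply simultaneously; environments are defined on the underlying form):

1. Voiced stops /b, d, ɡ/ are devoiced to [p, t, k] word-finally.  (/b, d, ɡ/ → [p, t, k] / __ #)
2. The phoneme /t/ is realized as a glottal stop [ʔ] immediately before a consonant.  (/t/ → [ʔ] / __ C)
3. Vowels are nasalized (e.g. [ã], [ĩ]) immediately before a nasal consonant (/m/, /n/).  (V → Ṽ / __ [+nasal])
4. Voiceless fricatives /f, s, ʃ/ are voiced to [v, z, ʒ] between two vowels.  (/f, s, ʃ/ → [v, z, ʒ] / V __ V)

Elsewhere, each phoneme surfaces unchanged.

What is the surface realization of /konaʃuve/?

[kõnaʒuve]

/k/ stays [k].
/o/ — between /k/ and /n/, before a nasal consonant — surfaces as [õ] (rule 3).
/n/ (between /o/ and /a/) is unaffected → [n].
/a/ (between /n/ and /ʃ/): rule 3 targets it, but not before a nasal consonant → unchanged [a].
/ʃ/ meets the environment for rule 4 (between two vowels) → [ʒ].
/u/ — between /ʃ/ and /v/; rule 3 does not apply here → [u].
/v/ stays [v].
/e/ (word-final): rule 3 targets it, but not before a nasal consonant → unchanged [e].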